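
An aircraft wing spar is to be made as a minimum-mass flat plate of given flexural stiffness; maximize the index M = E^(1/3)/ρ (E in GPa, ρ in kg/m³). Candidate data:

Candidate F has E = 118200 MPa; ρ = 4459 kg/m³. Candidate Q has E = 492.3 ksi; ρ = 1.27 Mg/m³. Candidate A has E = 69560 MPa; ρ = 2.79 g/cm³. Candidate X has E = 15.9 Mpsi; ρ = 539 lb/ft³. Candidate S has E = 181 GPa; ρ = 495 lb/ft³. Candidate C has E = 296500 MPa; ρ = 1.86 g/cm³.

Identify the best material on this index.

Putting every candidate on a common basis:
  candidate F: E = 118.2 GPa, ρ = 4459 kg/m³
  candidate Q: E = 3.394 GPa, ρ = 1270 kg/m³
  candidate A: E = 69.56 GPa, ρ = 2790 kg/m³
  candidate X: E = 109.6 GPa, ρ = 8634 kg/m³
  candidate S: E = 181.0 GPa, ρ = 7929 kg/m³
  candidate C: E = 296.5 GPa, ρ = 1860 kg/m³
  candidate C: M = 3.59×10⁻³
  candidate A: M = 1.47×10⁻³
  candidate Q: M = 1.18×10⁻³
  candidate F: M = 1.10×10⁻³
  candidate S: M = 0.713×10⁻³
  candidate X: M = 0.554×10⁻³
The maximum is for candidate C.

candidate C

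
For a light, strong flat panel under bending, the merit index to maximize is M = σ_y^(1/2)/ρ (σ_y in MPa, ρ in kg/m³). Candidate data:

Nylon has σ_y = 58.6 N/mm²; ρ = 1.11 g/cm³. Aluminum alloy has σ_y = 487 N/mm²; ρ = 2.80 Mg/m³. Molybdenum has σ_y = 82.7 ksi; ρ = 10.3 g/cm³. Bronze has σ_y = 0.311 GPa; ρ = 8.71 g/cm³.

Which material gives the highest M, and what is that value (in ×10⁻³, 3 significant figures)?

Convert each candidate to consistent units, then evaluate M:
  nylon: σ_y = 58.60 MPa, ρ = 1110 kg/m³
  aluminum alloy: σ_y = 487.0 MPa, ρ = 2800 kg/m³
  molybdenum: σ_y = 570.2 MPa, ρ = 10300 kg/m³
  bronze: σ_y = 311.0 MPa, ρ = 8710 kg/m³
  aluminum alloy: M = 7.88×10⁻³
  nylon: M = 6.90×10⁻³
  molybdenum: M = 2.32×10⁻³
  bronze: M = 2.02×10⁻³
Highest index: aluminum alloy.

aluminum alloy, M = 7.88×10⁻³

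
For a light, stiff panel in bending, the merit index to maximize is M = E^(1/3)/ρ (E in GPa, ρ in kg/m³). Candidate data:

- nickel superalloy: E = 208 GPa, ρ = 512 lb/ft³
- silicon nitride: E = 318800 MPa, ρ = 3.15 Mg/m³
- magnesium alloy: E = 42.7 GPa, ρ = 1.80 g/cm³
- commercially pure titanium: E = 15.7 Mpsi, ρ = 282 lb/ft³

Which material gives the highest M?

silicon nitride

Normalizing units and computing the index:
  nickel superalloy: E = 208.0 GPa, ρ = 8201 kg/m³
  silicon nitride: E = 318.8 GPa, ρ = 3150 kg/m³
  magnesium alloy: E = 42.70 GPa, ρ = 1800 kg/m³
  commercially pure titanium: E = 108.2 GPa, ρ = 4517 kg/m³
  silicon nitride: M = 2.17×10⁻³
  magnesium alloy: M = 1.94×10⁻³
  commercially pure titanium: M = 1.06×10⁻³
  nickel superalloy: M = 0.722×10⁻³
Silicon nitride ranks first.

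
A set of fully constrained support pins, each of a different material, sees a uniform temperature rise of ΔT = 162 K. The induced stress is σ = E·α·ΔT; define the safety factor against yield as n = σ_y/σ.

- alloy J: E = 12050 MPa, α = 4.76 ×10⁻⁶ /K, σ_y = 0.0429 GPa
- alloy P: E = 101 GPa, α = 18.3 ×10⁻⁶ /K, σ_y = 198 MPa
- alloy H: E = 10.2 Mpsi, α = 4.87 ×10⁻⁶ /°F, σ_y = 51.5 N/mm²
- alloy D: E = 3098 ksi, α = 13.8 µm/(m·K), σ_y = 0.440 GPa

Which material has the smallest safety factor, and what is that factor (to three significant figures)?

alloy H, n = 0.516

Per material, after unit conversion:
  alloy J: E = 12.05, α = 4.76, σ_y = 42.90 → σ = 9.29 MPa, n = 4.62
  alloy P: E = 101.0, α = 18.3, σ_y = 198.0 → σ = 299 MPa, n = 0.661
  alloy H: E = 70.33, α = 8.77, σ_y = 51.50 → σ = 99.9 MPa, n = 0.516
  alloy D: E = 21.36, α = 13.8, σ_y = 440.0 → σ = 47.8 MPa, n = 9.21
The minimum is alloy H at n = 0.516.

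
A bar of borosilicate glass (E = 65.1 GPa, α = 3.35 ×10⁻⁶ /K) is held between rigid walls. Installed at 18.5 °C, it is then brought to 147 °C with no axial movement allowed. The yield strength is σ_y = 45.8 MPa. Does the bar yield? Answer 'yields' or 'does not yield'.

ΔT = 128.5 K. Constrained thermal stress σ = E·α·ΔT = 65.10×10³ MPa × 3.35×10⁻⁶ × 128.5 = 28.0 MPa (compressive).
Compare to σ_y = 45.8 MPa: σ < σ_y, so it does not yield.

does not yield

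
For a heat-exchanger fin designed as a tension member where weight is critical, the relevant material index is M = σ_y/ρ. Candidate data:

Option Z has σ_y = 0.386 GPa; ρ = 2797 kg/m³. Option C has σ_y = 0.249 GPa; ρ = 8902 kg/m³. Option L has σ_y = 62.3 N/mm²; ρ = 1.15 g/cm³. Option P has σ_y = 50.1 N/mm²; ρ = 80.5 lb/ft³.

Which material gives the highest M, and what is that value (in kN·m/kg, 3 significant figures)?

option Z, M = 138 kN·m/kg

After converting to SI:
  option Z: σ_y = 386.0 MPa, ρ = 2797 kg/m³
  option C: σ_y = 249.0 MPa, ρ = 8902 kg/m³
  option L: σ_y = 62.30 MPa, ρ = 1150 kg/m³
  option P: σ_y = 50.10 MPa, ρ = 1289 kg/m³
  option Z: M = 138 kN·m/kg
  option L: M = 54.2 kN·m/kg
  option P: M = 38.9 kN·m/kg
  option C: M = 28.0 kN·m/kg
Option Z has the largest M.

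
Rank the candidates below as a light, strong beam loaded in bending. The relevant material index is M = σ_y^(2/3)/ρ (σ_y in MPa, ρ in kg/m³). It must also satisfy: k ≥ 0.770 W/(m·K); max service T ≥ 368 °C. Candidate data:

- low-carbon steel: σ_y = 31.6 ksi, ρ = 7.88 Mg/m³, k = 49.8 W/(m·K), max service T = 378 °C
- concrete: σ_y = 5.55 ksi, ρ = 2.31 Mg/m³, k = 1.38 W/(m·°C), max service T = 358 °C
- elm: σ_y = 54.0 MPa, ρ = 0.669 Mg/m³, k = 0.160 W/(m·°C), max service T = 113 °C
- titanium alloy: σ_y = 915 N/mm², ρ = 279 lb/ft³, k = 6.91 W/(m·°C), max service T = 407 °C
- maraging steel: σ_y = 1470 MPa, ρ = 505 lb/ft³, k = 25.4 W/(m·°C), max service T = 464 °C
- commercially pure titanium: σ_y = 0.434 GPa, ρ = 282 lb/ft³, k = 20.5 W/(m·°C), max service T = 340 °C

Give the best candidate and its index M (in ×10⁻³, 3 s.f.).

Screen on constraints: k ≥ 0.770 W/(m·K); max service T ≥ 368 °C. Survivors: low-carbon steel, titanium alloy, maraging steel.
Normalizing units and computing the index:
  low-carbon steel: σ_y = 217.9 MPa, ρ = 7880 kg/m³
  titanium alloy: σ_y = 915.0 MPa, ρ = 4469 kg/m³
  maraging steel: σ_y = 1470 MPa, ρ = 8089 kg/m³
  titanium alloy: M = 21.1×10⁻³
  maraging steel: M = 16.0×10⁻³
  low-carbon steel: M = 4.59×10⁻³
Highest index: titanium alloy.

titanium alloy, M = 21.1×10⁻³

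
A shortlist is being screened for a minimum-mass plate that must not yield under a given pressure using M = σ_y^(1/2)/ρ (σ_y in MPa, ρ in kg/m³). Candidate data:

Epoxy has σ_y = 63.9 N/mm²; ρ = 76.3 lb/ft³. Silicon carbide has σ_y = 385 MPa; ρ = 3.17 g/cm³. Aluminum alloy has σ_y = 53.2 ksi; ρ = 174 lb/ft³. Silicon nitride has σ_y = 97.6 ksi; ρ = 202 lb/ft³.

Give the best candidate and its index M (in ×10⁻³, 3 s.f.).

Convert each candidate to consistent units, then evaluate M:
  epoxy: σ_y = 63.90 MPa, ρ = 1222 kg/m³
  silicon carbide: σ_y = 385.0 MPa, ρ = 3170 kg/m³
  aluminum alloy: σ_y = 366.8 MPa, ρ = 2787 kg/m³
  silicon nitride: σ_y = 672.9 MPa, ρ = 3236 kg/m³
  silicon nitride: M = 8.02×10⁻³
  aluminum alloy: M = 6.87×10⁻³
  epoxy: M = 6.54×10⁻³
  silicon carbide: M = 6.19×10⁻³
Silicon nitride ranks first.

silicon nitride, M = 8.02×10⁻³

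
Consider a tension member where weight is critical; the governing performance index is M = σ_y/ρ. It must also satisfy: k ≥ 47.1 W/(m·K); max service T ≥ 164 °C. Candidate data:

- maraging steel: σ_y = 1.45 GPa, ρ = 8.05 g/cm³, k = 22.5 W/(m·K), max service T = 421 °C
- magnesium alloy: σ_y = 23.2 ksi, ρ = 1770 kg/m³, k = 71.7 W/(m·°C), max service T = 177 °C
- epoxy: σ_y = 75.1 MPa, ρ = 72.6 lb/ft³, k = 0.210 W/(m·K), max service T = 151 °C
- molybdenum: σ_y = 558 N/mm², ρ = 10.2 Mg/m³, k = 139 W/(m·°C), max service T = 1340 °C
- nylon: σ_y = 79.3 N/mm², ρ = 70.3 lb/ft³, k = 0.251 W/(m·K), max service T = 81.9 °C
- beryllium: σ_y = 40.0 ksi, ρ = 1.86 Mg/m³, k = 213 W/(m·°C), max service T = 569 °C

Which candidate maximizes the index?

Screen on constraints: k ≥ 47.1 W/(m·K); max service T ≥ 164 °C. Survivors: magnesium alloy, molybdenum, beryllium.
Putting every candidate on a common basis:
  magnesium alloy: σ_y = 160.0 MPa, ρ = 1770 kg/m³
  molybdenum: σ_y = 558.0 MPa, ρ = 10200 kg/m³
  beryllium: σ_y = 275.8 MPa, ρ = 1860 kg/m³
  beryllium: M = 148 kN·m/kg
  magnesium alloy: M = 90.4 kN·m/kg
  molybdenum: M = 54.7 kN·m/kg
Highest index: beryllium.

beryllium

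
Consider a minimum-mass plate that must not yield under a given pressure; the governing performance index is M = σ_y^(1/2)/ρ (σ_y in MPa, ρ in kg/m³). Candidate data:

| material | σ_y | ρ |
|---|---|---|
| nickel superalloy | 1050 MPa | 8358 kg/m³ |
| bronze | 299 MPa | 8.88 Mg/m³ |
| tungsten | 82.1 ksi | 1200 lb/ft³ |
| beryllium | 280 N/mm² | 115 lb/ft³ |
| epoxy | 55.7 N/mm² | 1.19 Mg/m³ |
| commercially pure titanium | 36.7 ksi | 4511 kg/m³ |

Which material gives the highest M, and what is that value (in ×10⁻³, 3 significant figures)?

beryllium, M = 9.08×10⁻³

Normalizing units and computing the index:
  nickel superalloy: σ_y = 1050 MPa, ρ = 8358 kg/m³
  bronze: σ_y = 299.0 MPa, ρ = 8880 kg/m³
  tungsten: σ_y = 566.1 MPa, ρ = 19220 kg/m³
  beryllium: σ_y = 280.0 MPa, ρ = 1842 kg/m³
  epoxy: σ_y = 55.70 MPa, ρ = 1190 kg/m³
  commercially pure titanium: σ_y = 253.0 MPa, ρ = 4511 kg/m³
  beryllium: M = 9.08×10⁻³
  epoxy: M = 6.27×10⁻³
  nickel superalloy: M = 3.88×10⁻³
  commercially pure titanium: M = 3.53×10⁻³
  bronze: M = 1.95×10⁻³
  tungsten: M = 1.24×10⁻³
Highest index: beryllium.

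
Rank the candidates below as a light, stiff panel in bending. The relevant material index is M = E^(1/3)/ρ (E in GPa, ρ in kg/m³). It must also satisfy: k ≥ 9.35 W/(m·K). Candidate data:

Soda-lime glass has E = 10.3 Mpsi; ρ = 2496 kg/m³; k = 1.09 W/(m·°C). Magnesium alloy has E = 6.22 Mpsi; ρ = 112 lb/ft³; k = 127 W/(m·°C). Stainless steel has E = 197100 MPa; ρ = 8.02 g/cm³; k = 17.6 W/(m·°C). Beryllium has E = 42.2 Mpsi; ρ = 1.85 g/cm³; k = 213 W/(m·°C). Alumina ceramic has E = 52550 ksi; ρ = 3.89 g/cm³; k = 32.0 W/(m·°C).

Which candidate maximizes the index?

beryllium

Screen on constraints: k ≥ 9.35 W/(m·K). Survivors: magnesium alloy, stainless steel, beryllium, alumina ceramic.
Convert each candidate to consistent units, then evaluate M:
  magnesium alloy: E = 42.89 GPa, ρ = 1794 kg/m³
  stainless steel: E = 197.1 GPa, ρ = 8020 kg/m³
  beryllium: E = 291.0 GPa, ρ = 1850 kg/m³
  alumina ceramic: E = 362.3 GPa, ρ = 3890 kg/m³
  beryllium: M = 3.58×10⁻³
  magnesium alloy: M = 1.95×10⁻³
  alumina ceramic: M = 1.83×10⁻³
  stainless steel: M = 0.726×10⁻³
The maximum is for beryllium.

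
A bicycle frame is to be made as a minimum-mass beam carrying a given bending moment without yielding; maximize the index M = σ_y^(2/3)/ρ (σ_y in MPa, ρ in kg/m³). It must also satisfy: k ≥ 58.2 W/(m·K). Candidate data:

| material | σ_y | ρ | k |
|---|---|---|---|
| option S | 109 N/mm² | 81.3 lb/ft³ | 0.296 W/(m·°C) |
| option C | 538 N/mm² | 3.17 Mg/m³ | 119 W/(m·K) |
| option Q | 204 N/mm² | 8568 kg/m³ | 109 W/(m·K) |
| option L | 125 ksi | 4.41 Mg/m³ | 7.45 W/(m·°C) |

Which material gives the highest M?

Screen on constraints: k ≥ 58.2 W/(m·K). Survivors: option C, option Q.
Putting every candidate on a common basis:
  option C: σ_y = 538.0 MPa, ρ = 3170 kg/m³
  option Q: σ_y = 204.0 MPa, ρ = 8568 kg/m³
  option C: M = 20.9×10⁻³
  option Q: M = 4.04×10⁻³
Option C has the largest M.

option C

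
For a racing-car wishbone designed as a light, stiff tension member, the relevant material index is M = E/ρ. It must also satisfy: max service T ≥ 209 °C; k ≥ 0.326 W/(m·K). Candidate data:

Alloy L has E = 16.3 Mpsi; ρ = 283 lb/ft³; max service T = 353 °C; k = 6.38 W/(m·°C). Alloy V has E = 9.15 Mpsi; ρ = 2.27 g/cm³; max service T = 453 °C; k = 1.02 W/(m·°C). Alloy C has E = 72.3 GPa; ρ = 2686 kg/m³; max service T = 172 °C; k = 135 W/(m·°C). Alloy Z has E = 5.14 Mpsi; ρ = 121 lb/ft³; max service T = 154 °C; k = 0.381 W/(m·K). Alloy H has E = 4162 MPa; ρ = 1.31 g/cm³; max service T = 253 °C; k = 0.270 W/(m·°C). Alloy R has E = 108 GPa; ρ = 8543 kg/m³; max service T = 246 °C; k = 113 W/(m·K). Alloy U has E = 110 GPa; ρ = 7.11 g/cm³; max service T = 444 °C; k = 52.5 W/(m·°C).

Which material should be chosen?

Screen on constraints: max service T ≥ 209 °C; k ≥ 0.326 W/(m·K). Survivors: alloy L, alloy V, alloy R, alloy U.
Convert each candidate to consistent units, then evaluate M:
  alloy L: E = 112.4 GPa, ρ = 4533 kg/m³
  alloy V: E = 63.09 GPa, ρ = 2270 kg/m³
  alloy R: E = 108.0 GPa, ρ = 8543 kg/m³
  alloy U: E = 110.0 GPa, ρ = 7110 kg/m³
  alloy V: M = 27.8 MN·m/kg
  alloy L: M = 24.8 MN·m/kg
  alloy U: M = 15.5 MN·m/kg
  alloy R: M = 12.6 MN·m/kg
The maximum is for alloy V.

alloy V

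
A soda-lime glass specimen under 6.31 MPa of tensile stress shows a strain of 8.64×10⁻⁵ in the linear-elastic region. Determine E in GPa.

73.0 GPa

E = σ/ε = 6.31 MPa / 8.64×10⁻⁵ = 73030 MPa = 73.0 GPa.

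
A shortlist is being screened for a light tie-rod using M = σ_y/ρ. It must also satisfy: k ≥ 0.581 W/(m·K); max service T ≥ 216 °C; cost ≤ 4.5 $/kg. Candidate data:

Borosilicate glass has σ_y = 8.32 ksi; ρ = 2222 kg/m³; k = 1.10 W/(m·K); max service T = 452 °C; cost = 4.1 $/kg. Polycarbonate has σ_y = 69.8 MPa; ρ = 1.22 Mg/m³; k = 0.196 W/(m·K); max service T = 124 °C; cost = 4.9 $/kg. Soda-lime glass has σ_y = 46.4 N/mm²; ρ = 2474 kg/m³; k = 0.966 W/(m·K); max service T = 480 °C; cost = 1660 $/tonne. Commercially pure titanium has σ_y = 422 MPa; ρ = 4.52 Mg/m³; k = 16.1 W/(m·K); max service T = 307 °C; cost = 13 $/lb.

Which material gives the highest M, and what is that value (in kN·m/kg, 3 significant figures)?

Screen on constraints: k ≥ 0.581 W/(m·K); max service T ≥ 216 °C; cost ≤ 4.5 $/kg. Survivors: borosilicate glass, soda-lime glass.
Normalizing units and computing the index:
  borosilicate glass: σ_y = 57.36 MPa, ρ = 2222 kg/m³
  soda-lime glass: σ_y = 46.40 MPa, ρ = 2474 kg/m³
  borosilicate glass: M = 25.8 kN·m/kg
  soda-lime glass: M = 18.8 kN·m/kg
The maximum is for borosilicate glass.

borosilicate glass, M = 25.8 kN·m/kg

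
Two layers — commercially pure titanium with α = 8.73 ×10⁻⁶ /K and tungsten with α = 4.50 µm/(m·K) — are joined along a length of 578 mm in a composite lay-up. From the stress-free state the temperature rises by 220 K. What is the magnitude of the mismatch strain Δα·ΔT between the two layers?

9.31×10⁻⁴

Δα = |8.73 − 4.50|×10⁻⁶/K = 4.23×10⁻⁶/K.
Mismatch strain = Δα·ΔT = 4.23×10⁻⁶ × 220.0 = 9.31×10⁻⁴.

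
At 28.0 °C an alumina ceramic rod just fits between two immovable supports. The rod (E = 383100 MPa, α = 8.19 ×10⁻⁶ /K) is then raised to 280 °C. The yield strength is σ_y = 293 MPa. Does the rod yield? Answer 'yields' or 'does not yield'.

yields

E = 383100 MPa = 383.1 GPa.
ΔT = 252.0 K. Constrained thermal stress σ = E·α·ΔT = 383.1×10³ MPa × 8.19×10⁻⁶ × 252.0 = 791 MPa (compressive).
Compare to σ_y = 293 MPa: σ ≥ σ_y, so it yields.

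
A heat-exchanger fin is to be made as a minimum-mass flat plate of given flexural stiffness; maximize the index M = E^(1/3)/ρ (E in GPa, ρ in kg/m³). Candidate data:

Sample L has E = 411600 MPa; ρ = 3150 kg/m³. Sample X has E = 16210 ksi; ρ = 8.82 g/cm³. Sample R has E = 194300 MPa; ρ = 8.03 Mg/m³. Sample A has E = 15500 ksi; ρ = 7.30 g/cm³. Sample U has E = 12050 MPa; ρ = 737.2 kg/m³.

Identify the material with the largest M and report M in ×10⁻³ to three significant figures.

In SI units:
  sample L: E = 411.6 GPa, ρ = 3150 kg/m³
  sample X: E = 111.8 GPa, ρ = 8820 kg/m³
  sample R: E = 194.3 GPa, ρ = 8030 kg/m³
  sample A: E = 106.9 GPa, ρ = 7300 kg/m³
  sample U: E = 12.05 GPa, ρ = 737.2 kg/m³
  sample U: M = 3.11×10⁻³
  sample L: M = 2.36×10⁻³
  sample R: M = 0.721×10⁻³
  sample A: M = 0.650×10⁻³
  sample X: M = 0.546×10⁻³
Highest index: sample U.

sample U, M = 3.11×10⁻³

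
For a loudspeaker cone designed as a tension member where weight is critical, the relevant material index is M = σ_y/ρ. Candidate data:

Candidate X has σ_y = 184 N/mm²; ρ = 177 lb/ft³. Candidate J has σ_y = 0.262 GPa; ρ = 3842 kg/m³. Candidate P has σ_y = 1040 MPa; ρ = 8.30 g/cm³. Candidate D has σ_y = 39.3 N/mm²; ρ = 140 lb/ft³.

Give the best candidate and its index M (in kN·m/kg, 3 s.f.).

Normalizing units and computing the index:
  candidate X: σ_y = 184.0 MPa, ρ = 2835 kg/m³
  candidate J: σ_y = 262.0 MPa, ρ = 3842 kg/m³
  candidate P: σ_y = 1040 MPa, ρ = 8300 kg/m³
  candidate D: σ_y = 39.30 MPa, ρ = 2243 kg/m³
  candidate P: M = 125 kN·m/kg
  candidate J: M = 68.2 kN·m/kg
  candidate X: M = 64.9 kN·m/kg
  candidate D: M = 17.5 kN·m/kg
Candidate P ranks first.

candidate P, M = 125 kN·m/kg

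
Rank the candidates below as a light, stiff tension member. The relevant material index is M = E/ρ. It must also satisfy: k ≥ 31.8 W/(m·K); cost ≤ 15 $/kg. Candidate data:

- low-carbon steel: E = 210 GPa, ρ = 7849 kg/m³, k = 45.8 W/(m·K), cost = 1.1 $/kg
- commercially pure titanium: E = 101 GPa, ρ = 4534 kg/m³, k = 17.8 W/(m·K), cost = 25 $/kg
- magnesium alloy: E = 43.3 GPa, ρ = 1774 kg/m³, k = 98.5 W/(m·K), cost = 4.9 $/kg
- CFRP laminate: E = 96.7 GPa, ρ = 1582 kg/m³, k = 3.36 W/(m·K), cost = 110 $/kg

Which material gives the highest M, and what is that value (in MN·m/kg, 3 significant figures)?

Screen on constraints: k ≥ 31.8 W/(m·K); cost ≤ 15 $/kg. Survivors: low-carbon steel, magnesium alloy.
Evaluate M for each candidate:
  low-carbon steel: M = 26.8 MN·m/kg
  magnesium alloy: M = 24.4 MN·m/kg
Low-carbon steel ranks first.

low-carbon steel, M = 26.8 MN·m/kg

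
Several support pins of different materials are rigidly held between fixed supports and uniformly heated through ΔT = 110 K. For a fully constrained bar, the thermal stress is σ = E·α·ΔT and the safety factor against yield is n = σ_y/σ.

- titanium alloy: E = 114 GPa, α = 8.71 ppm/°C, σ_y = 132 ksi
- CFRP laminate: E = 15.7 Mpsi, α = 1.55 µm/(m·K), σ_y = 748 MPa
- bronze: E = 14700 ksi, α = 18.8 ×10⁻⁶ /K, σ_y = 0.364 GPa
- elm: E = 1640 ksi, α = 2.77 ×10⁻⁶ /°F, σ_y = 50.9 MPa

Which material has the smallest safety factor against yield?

bronze

Per material, after unit conversion:
  titanium alloy: E = 114.0, α = 8.71, σ_y = 910.1 → σ = 109 MPa, n = 8.33
  CFRP laminate: E = 108.2, α = 1.55, σ_y = 748.0 → σ = 18.5 MPa, n = 40.5
  bronze: E = 101.4, α = 18.8, σ_y = 364.0 → σ = 210 MPa, n = 1.74
  elm: E = 11.31, α = 4.99, σ_y = 50.90 → σ = 6.20 MPa, n = 8.21
The minimum is bronze at n = 1.74.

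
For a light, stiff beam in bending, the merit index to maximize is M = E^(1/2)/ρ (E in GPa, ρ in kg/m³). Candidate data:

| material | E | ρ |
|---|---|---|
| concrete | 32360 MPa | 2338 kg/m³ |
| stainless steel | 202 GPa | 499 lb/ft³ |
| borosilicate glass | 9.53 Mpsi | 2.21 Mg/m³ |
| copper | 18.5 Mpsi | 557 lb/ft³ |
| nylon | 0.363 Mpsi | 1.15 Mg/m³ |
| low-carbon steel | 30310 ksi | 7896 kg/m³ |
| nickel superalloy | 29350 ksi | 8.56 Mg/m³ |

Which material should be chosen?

borosilicate glass

Convert each candidate to consistent units, then evaluate M:
  concrete: E = 32.36 GPa, ρ = 2338 kg/m³
  stainless steel: E = 202.0 GPa, ρ = 7993 kg/m³
  borosilicate glass: E = 65.71 GPa, ρ = 2210 kg/m³
  copper: E = 127.6 GPa, ρ = 8922 kg/m³
  nylon: E = 2.503 GPa, ρ = 1150 kg/m³
  low-carbon steel: E = 209.0 GPa, ρ = 7896 kg/m³
  nickel superalloy: E = 202.4 GPa, ρ = 8560 kg/m³
  borosilicate glass: M = 3.67×10⁻³
  concrete: M = 2.43×10⁻³
  low-carbon steel: M = 1.83×10⁻³
  stainless steel: M = 1.78×10⁻³
  nickel superalloy: M = 1.66×10⁻³
  nylon: M = 1.38×10⁻³
  copper: M = 1.27×10⁻³
Borosilicate glass ranks first.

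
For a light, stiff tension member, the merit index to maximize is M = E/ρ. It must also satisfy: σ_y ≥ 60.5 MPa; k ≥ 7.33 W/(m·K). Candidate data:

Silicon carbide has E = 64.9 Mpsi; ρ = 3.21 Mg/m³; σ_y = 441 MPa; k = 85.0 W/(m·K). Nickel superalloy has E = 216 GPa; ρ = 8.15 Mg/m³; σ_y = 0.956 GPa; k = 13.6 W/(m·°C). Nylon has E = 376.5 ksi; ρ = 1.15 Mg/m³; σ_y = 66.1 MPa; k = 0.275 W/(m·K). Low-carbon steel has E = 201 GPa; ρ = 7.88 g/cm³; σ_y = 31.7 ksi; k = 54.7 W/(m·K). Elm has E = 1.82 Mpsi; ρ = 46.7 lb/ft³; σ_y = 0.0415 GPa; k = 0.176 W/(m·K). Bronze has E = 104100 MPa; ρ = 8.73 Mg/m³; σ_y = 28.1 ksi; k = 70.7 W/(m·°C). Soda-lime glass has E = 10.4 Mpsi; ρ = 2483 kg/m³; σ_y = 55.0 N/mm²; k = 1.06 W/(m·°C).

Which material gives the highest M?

silicon carbide

Screen on constraints: σ_y ≥ 60.5 MPa; k ≥ 7.33 W/(m·K). Survivors: silicon carbide, nickel superalloy, low-carbon steel, bronze.
Putting every candidate on a common basis:
  silicon carbide: E = 447.5 GPa, ρ = 3210 kg/m³
  nickel superalloy: E = 216.0 GPa, ρ = 8150 kg/m³
  low-carbon steel: E = 201.0 GPa, ρ = 7880 kg/m³
  bronze: E = 104.1 GPa, ρ = 8730 kg/m³
  silicon carbide: M = 139 MN·m/kg
  nickel superalloy: M = 26.5 MN·m/kg
  low-carbon steel: M = 25.5 MN·m/kg
  bronze: M = 11.9 MN·m/kg
The maximum is for silicon carbide.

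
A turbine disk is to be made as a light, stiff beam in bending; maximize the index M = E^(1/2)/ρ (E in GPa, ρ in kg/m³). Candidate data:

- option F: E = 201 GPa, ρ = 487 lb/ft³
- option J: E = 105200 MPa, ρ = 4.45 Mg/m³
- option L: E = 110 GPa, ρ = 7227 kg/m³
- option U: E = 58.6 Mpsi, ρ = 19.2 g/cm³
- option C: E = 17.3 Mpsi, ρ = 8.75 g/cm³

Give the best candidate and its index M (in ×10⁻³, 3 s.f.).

option J, M = 2.30×10⁻³

In SI units:
  option F: E = 201.0 GPa, ρ = 7801 kg/m³
  option J: E = 105.2 GPa, ρ = 4450 kg/m³
  option L: E = 110.0 GPa, ρ = 7227 kg/m³
  option U: E = 404.0 GPa, ρ = 19200 kg/m³
  option C: E = 119.3 GPa, ρ = 8750 kg/m³
  option J: M = 2.30×10⁻³
  option F: M = 1.82×10⁻³
  option L: M = 1.45×10⁻³
  option C: M = 1.25×10⁻³
  option U: M = 1.05×10⁻³
Highest index: option J.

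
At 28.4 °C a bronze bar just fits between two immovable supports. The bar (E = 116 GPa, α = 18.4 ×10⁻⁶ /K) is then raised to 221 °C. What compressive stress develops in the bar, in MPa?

411 MPa

ΔT = 192.6 K. Constrained thermal stress σ = E·α·ΔT = 116.0×10³ MPa × 18.4×10⁻⁶ × 192.6 = 411 MPa (compressive).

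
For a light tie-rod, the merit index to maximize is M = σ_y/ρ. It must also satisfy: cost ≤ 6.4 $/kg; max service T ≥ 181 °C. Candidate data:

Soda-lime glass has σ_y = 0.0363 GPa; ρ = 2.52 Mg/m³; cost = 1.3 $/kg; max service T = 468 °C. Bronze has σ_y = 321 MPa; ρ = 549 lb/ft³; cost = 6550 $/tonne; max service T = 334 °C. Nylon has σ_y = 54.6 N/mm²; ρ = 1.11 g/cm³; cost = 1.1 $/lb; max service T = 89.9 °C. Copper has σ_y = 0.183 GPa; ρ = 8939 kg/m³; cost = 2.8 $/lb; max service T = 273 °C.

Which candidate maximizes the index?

Screen on constraints: cost ≤ 6.4 $/kg; max service T ≥ 181 °C. Survivors: soda-lime glass, copper.
Convert each candidate to consistent units, then evaluate M:
  soda-lime glass: σ_y = 36.30 MPa, ρ = 2520 kg/m³
  copper: σ_y = 183.0 MPa, ρ = 8939 kg/m³
  copper: M = 20.5 kN·m/kg
  soda-lime glass: M = 14.4 kN·m/kg
Copper ranks first.

copper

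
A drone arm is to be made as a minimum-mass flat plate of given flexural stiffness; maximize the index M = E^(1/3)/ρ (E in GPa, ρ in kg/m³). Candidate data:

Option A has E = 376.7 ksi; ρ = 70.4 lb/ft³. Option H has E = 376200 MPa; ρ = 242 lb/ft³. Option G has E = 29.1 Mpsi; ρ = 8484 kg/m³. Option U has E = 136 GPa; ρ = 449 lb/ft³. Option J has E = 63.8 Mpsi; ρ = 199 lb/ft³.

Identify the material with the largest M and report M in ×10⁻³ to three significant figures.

option J, M = 2.39×10⁻³

In SI units:
  option A: E = 2.597 GPa, ρ = 1128 kg/m³
  option H: E = 376.2 GPa, ρ = 3876 kg/m³
  option G: E = 200.6 GPa, ρ = 8484 kg/m³
  option U: E = 136.0 GPa, ρ = 7192 kg/m³
  option J: E = 439.9 GPa, ρ = 3188 kg/m³
  option J: M = 2.39×10⁻³
  option H: M = 1.86×10⁻³
  option A: M = 1.22×10⁻³
  option U: M = 0.715×10⁻³
  option G: M = 0.690×10⁻³
Highest index: option J.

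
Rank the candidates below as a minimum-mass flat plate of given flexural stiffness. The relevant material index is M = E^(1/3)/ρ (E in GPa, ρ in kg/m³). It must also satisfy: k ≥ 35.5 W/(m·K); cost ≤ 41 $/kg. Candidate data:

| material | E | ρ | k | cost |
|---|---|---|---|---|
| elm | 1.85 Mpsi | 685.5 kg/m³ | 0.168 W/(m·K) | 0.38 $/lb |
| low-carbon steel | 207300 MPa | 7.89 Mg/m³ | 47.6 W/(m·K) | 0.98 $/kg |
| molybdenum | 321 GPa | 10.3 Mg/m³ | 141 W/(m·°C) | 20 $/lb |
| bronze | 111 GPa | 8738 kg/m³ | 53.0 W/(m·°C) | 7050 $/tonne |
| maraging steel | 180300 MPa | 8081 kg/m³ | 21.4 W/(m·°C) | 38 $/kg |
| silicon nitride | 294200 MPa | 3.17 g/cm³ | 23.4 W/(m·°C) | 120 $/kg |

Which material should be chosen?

low-carbon steel

Screen on constraints: k ≥ 35.5 W/(m·K); cost ≤ 41 $/kg. Survivors: low-carbon steel, bronze.
In SI units:
  low-carbon steel: E = 207.3 GPa, ρ = 7890 kg/m³
  bronze: E = 111.0 GPa, ρ = 8738 kg/m³
  low-carbon steel: M = 0.750×10⁻³
  bronze: M = 0.550×10⁻³
The maximum is for low-carbon steel.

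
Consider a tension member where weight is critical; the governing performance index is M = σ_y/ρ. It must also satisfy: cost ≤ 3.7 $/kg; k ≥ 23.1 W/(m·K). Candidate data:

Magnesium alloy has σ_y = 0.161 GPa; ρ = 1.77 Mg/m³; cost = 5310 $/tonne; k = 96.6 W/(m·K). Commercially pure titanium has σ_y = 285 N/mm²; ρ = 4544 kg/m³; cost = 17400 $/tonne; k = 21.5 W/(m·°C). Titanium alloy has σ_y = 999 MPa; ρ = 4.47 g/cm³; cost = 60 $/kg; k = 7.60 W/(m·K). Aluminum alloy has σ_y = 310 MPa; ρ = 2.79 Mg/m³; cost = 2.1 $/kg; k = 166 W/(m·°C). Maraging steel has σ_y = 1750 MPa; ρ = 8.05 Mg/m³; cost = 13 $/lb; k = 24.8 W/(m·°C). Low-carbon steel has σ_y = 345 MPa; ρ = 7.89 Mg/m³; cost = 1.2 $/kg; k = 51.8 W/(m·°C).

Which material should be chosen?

Screen on constraints: cost ≤ 3.7 $/kg; k ≥ 23.1 W/(m·K). Survivors: aluminum alloy, low-carbon steel.
In SI units:
  aluminum alloy: σ_y = 310.0 MPa, ρ = 2790 kg/m³
  low-carbon steel: σ_y = 345.0 MPa, ρ = 7890 kg/m³
  aluminum alloy: M = 111 kN·m/kg
  low-carbon steel: M = 43.7 kN·m/kg
Aluminum alloy has the largest M.

aluminum alloy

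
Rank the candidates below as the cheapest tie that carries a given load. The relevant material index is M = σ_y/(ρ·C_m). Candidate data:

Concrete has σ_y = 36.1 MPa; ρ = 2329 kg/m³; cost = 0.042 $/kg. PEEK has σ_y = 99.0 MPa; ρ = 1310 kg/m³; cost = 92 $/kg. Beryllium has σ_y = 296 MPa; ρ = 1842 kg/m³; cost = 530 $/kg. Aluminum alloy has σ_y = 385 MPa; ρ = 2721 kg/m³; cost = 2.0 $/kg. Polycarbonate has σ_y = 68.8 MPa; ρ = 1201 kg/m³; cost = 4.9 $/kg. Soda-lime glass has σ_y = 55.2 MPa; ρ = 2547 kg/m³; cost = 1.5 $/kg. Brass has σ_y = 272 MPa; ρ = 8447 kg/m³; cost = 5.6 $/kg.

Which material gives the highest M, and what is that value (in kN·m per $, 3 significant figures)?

Evaluate M for each candidate:
  concrete: M = 369 kN·m per $
  aluminum alloy: M = 70.7 kN·m per $
  soda-lime glass: M = 14.4 kN·m per $
  polycarbonate: M = 11.7 kN·m per $
  brass: M = 5.75 kN·m per $
  PEEK: M = 0.821 kN·m per $
  beryllium: M = 0.303 kN·m per $
The maximum is for concrete.

concrete, M = 369 kN·m per $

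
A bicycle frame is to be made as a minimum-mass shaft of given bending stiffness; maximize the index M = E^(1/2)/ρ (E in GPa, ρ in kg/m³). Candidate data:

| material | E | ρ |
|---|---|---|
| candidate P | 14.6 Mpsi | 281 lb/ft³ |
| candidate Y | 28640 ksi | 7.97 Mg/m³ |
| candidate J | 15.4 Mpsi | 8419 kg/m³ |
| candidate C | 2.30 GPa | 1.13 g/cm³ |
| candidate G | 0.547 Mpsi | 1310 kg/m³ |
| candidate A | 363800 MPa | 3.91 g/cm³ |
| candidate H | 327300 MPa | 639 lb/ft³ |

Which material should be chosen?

candidate A

In SI units:
  candidate P: E = 100.7 GPa, ρ = 4501 kg/m³
  candidate Y: E = 197.5 GPa, ρ = 7970 kg/m³
  candidate J: E = 106.2 GPa, ρ = 8419 kg/m³
  candidate C: E = 2.300 GPa, ρ = 1130 kg/m³
  candidate G: E = 3.771 GPa, ρ = 1310 kg/m³
  candidate A: E = 363.8 GPa, ρ = 3910 kg/m³
  candidate H: E = 327.3 GPa, ρ = 10240 kg/m³
  candidate A: M = 4.88×10⁻³
  candidate P: M = 2.23×10⁻³
  candidate H: M = 1.77×10⁻³
  candidate Y: M = 1.76×10⁻³
  candidate G: M = 1.48×10⁻³
  candidate C: M = 1.34×10⁻³
  candidate J: M = 1.22×10⁻³
Highest index: candidate A.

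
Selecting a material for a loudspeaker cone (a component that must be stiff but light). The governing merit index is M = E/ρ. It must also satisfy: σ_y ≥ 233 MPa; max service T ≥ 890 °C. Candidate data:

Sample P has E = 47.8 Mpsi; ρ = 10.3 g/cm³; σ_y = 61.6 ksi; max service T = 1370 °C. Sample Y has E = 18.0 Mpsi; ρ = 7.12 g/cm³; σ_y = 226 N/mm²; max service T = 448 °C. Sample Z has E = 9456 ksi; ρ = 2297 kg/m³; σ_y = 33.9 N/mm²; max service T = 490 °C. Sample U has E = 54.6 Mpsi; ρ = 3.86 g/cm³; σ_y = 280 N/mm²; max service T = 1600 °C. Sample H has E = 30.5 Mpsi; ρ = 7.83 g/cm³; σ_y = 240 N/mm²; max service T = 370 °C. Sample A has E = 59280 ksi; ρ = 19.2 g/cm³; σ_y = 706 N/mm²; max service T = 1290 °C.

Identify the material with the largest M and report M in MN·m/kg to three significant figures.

Screen on constraints: σ_y ≥ 233 MPa; max service T ≥ 890 °C. Survivors: sample P, sample U, sample A.
After converting to SI:
  sample P: E = 329.6 GPa, ρ = 10300 kg/m³
  sample U: E = 376.5 GPa, ρ = 3860 kg/m³
  sample A: E = 408.7 GPa, ρ = 19200 kg/m³
  sample U: M = 97.5 MN·m/kg
  sample P: M = 32.0 MN·m/kg
  sample A: M = 21.3 MN·m/kg
Sample U has the largest M.

sample U, M = 97.5 MN·m/kg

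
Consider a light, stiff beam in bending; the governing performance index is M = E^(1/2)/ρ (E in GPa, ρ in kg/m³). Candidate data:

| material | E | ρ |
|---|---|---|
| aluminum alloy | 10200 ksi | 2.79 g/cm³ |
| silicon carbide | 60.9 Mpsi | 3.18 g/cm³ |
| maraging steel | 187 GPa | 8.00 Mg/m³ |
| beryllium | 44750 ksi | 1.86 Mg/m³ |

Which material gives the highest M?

beryllium

In SI units:
  aluminum alloy: E = 70.33 GPa, ρ = 2790 kg/m³
  silicon carbide: E = 419.9 GPa, ρ = 3180 kg/m³
  maraging steel: E = 187.0 GPa, ρ = 8000 kg/m³
  beryllium: E = 308.5 GPa, ρ = 1860 kg/m³
  beryllium: M = 9.44×10⁻³
  silicon carbide: M = 6.44×10⁻³
  aluminum alloy: M = 3.01×10⁻³
  maraging steel: M = 1.71×10⁻³
Beryllium ranks first.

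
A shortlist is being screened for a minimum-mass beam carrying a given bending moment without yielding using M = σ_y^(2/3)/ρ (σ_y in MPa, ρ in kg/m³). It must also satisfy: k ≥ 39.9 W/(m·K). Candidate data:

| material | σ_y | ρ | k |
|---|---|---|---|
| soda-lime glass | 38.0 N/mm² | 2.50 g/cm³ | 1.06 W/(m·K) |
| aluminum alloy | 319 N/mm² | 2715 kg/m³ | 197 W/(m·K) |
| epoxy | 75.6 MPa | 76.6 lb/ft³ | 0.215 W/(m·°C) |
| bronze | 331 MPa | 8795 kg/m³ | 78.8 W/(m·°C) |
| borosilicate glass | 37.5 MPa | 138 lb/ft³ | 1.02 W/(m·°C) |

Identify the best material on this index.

aluminum alloy

Screen on constraints: k ≥ 39.9 W/(m·K). Survivors: aluminum alloy, bronze.
After converting to SI:
  aluminum alloy: σ_y = 319.0 MPa, ρ = 2715 kg/m³
  bronze: σ_y = 331.0 MPa, ρ = 8795 kg/m³
  aluminum alloy: M = 17.2×10⁻³
  bronze: M = 5.44×10⁻³
Aluminum alloy has the largest M.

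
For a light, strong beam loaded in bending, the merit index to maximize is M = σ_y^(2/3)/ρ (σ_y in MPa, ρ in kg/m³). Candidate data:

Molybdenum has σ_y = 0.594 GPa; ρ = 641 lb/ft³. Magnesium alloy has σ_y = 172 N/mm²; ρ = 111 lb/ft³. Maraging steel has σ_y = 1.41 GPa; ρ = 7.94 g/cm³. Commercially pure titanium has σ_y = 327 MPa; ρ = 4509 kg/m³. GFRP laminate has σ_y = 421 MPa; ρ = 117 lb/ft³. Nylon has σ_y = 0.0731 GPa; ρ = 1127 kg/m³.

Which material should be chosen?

GFRP laminate

Putting every candidate on a common basis:
  molybdenum: σ_y = 594.0 MPa, ρ = 10270 kg/m³
  magnesium alloy: σ_y = 172.0 MPa, ρ = 1778 kg/m³
  maraging steel: σ_y = 1410 MPa, ρ = 7940 kg/m³
  commercially pure titanium: σ_y = 327.0 MPa, ρ = 4509 kg/m³
  GFRP laminate: σ_y = 421.0 MPa, ρ = 1874 kg/m³
  nylon: σ_y = 73.10 MPa, ρ = 1127 kg/m³
  GFRP laminate: M = 30.0×10⁻³
  magnesium alloy: M = 17.4×10⁻³
  maraging steel: M = 15.8×10⁻³
  nylon: M = 15.5×10⁻³
  commercially pure titanium: M = 10.5×10⁻³
  molybdenum: M = 6.88×10⁻³
GFRP laminate ranks first.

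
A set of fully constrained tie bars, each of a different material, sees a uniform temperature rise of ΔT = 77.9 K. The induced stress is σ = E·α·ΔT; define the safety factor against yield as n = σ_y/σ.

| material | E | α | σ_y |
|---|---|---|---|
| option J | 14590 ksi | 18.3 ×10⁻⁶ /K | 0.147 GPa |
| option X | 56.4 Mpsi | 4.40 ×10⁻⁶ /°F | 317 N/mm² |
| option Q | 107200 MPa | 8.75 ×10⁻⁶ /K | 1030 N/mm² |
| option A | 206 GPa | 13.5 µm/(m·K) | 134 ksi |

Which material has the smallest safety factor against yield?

Per material, after unit conversion:
  option J: E = 100.6, α = 18.3, σ_y = 147.0 → σ = 143 MPa, n = 1.03
  option X: E = 388.9, α = 7.92, σ_y = 317.0 → σ = 240 MPa, n = 1.32
  option Q: E = 107.2, α = 8.75, σ_y = 1030 → σ = 73.1 MPa, n = 14.1
  option A: E = 206.0, α = 13.5, σ_y = 923.9 → σ = 217 MPa, n = 4.26
The minimum is option J at n = 1.03.

option J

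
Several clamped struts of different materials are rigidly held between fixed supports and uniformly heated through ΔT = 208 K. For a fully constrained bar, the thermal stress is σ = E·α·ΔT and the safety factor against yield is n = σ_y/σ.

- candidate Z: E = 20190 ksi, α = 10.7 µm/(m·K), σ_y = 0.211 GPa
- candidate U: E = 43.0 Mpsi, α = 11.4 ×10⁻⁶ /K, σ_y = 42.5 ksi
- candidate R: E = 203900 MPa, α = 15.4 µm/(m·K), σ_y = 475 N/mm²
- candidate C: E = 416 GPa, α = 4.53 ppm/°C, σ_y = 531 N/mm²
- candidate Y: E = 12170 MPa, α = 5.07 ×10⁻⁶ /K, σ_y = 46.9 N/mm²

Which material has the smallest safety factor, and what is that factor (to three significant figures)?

candidate U, n = 0.417

With everything in SI (GPa, ×10⁻⁶/K, MPa):
  candidate Z: E = 139.2, α = 10.7, σ_y = 211.0 → σ = 310 MPa, n = 0.681
  candidate U: E = 296.5, α = 11.4, σ_y = 293.0 → σ = 703 MPa, n = 0.417
  candidate R: E = 203.9, α = 15.4, σ_y = 475.0 → σ = 653 MPa, n = 0.727
  candidate C: E = 416.0, α = 4.53, σ_y = 531.0 → σ = 392 MPa, n = 1.35
  candidate Y: E = 12.17, α = 5.07, σ_y = 46.90 → σ = 12.8 MPa, n = 3.65
Smallest n: candidate U with n = 0.417.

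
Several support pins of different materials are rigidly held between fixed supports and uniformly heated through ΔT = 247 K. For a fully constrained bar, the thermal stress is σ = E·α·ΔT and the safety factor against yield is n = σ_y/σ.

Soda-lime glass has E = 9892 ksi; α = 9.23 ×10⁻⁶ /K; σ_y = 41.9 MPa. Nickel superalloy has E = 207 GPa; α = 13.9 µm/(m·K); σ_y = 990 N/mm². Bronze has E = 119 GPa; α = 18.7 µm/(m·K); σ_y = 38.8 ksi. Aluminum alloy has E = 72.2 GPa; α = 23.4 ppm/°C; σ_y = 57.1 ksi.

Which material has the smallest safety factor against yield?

Per material, after unit conversion:
  soda-lime glass: E = 68.20, α = 9.23, σ_y = 41.90 → σ = 155 MPa, n = 0.269
  nickel superalloy: E = 207.0, α = 13.9, σ_y = 990.0 → σ = 711 MPa, n = 1.39
  bronze: E = 119.0, α = 18.7, σ_y = 267.5 → σ = 550 MPa, n = 0.487
  aluminum alloy: E = 72.20, α = 23.4, σ_y = 393.7 → σ = 417 MPa, n = 0.943
Soda-lime glass has the lowest safety factor, n = 0.269.

soda-lime glass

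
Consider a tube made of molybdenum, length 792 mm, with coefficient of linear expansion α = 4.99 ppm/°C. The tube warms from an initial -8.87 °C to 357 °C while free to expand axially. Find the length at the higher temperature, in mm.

ΔT = 357 − (-8.87) = 365.9 K.
ΔL = α·L₀·ΔT = 4.99×10⁻⁶ × 792 mm × 365.9 K = 1.45 mm.
L = L₀ + ΔL = 792 + 1.45 = 793.45 mm.

793.45 mm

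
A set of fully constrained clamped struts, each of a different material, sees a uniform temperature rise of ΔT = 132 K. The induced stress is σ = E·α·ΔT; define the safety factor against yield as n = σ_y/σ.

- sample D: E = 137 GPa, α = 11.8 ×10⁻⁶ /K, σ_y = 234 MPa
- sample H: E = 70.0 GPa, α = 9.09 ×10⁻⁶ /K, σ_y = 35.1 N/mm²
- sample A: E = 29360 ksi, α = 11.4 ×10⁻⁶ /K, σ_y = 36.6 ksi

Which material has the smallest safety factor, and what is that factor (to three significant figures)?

Converting E to GPa, α to ×10⁻⁶/K, σ_y to MPa, then σ and n for each:
  sample D: E = 137.0, α = 11.8, σ_y = 234.0 → σ = 213 MPa, n = 1.10
  sample H: E = 70.00, α = 9.09, σ_y = 35.10 → σ = 84.0 MPa, n = 0.418
  sample A: E = 202.4, α = 11.4, σ_y = 252.3 → σ = 305 MPa, n = 0.828
Sample H has the lowest safety factor, n = 0.418.

sample H, n = 0.418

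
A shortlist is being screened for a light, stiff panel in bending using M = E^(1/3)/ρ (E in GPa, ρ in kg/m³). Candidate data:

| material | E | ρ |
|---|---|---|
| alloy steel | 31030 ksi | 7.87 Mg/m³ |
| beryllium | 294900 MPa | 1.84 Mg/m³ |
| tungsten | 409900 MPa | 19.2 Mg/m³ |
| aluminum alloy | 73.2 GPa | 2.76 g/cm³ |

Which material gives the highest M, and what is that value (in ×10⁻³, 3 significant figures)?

beryllium, M = 3.62×10⁻³

Putting every candidate on a common basis:
  alloy steel: E = 213.9 GPa, ρ = 7870 kg/m³
  beryllium: E = 294.9 GPa, ρ = 1840 kg/m³
  tungsten: E = 409.9 GPa, ρ = 19200 kg/m³
  aluminum alloy: E = 73.20 GPa, ρ = 2760 kg/m³
  beryllium: M = 3.62×10⁻³
  aluminum alloy: M = 1.52×10⁻³
  alloy steel: M = 0.760×10⁻³
  tungsten: M = 0.387×10⁻³
Beryllium has the largest M.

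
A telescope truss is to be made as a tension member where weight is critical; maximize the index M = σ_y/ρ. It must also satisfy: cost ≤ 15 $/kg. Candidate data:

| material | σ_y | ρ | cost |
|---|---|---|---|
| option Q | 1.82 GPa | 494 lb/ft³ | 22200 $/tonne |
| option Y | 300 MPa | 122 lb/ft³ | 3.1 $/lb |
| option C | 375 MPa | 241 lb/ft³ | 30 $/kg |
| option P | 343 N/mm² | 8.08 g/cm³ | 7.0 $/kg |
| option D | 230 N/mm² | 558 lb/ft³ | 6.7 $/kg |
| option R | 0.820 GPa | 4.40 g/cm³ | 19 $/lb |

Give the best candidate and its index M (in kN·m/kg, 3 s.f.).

Screen on constraints: cost ≤ 15 $/kg. Survivors: option Y, option P, option D.
Putting every candidate on a common basis:
  option Y: σ_y = 300.0 MPa, ρ = 1954 kg/m³
  option P: σ_y = 343.0 MPa, ρ = 8080 kg/m³
  option D: σ_y = 230.0 MPa, ρ = 8938 kg/m³
  option Y: M = 154 kN·m/kg
  option P: M = 42.5 kN·m/kg
  option D: M = 25.7 kN·m/kg
Highest index: option Y.

option Y, M = 154 kN·m/kg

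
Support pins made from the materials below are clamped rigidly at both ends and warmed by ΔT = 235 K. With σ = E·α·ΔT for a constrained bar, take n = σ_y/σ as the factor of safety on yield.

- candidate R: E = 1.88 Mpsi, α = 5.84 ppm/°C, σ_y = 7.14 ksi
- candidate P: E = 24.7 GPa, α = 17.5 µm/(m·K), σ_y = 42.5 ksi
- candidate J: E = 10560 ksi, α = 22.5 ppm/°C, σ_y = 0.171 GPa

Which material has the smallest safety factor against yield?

Per material, after unit conversion:
  candidate R: E = 12.96, α = 5.84, σ_y = 49.23 → σ = 17.8 MPa, n = 2.77
  candidate P: E = 24.70, α = 17.5, σ_y = 293.0 → σ = 102 MPa, n = 2.88
  candidate J: E = 72.81, α = 22.5, σ_y = 171.0 → σ = 385 MPa, n = 0.444
Smallest n: candidate J with n = 0.444.

candidate J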